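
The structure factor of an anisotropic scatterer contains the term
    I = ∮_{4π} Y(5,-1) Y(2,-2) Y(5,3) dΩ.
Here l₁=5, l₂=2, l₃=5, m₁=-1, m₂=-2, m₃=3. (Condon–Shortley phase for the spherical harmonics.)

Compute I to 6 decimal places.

0.171169

Checks pass: Σm=0; 12 even; l₃=5∈[3,7].
(2·5+1)(2·2+1)(2·5+1) = 605
Δ: 2! 8! 2! / 13! → 1/38610
sum: t=0:+1/2880 t=1:−1/576 t=2:+1/2880 = -1/960
3j²(5 2 5; 0 0 0) = Δ·Π!·Σ² = 10/429  (sign +1)
sum: t=0:+1/5760 = 1/5760
3j²(5 2 5; -1 -2 3) = Δ·Π!·Σ² = 56/2145  (sign +1)
combine: 4πI² = 605·10/429·56/2145 = 560/1521
take √, sign +1: I = 0.17116875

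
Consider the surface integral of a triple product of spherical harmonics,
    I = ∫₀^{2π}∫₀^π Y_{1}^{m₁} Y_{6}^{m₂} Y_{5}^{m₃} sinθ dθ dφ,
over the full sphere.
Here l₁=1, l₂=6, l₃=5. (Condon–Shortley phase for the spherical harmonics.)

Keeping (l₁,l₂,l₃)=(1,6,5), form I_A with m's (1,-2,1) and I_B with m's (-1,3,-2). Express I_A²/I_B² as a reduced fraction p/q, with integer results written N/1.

7/9

Same 1,6,5: normalisation and zero-m 3j drop out of the ratio.
A: Δ: 2! 0! 10! / 13! → 1/858; sum: t=0:+1/34560 = 1/34560; 3j²(1 6 5; 1 -2 1) = Δ·Π!·Σ² = 14/429  (sign +1)
B: Δ: 2! 0! 10! / 13! → 1/858; sum: t=2:+1/60480 = 1/60480; 3j²(1 6 5; -1 3 -2) = Δ·Π!·Σ² = 6/143  (sign -1)
I_A²/I_B² = (14/429)/(6/143) = 7/9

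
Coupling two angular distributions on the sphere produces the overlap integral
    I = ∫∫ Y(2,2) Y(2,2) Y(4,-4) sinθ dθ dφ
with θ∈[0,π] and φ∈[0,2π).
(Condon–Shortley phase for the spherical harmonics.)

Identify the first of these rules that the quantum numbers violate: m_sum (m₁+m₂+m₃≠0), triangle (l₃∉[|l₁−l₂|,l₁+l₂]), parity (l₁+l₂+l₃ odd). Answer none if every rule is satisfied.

none

Σmᵢ = 0  ✓
l₃∈[|l₁−l₂|,l₁+l₂]=[0,4], have l₃=4  ✓
Σlᵢ = 8 ⇒ even  ✓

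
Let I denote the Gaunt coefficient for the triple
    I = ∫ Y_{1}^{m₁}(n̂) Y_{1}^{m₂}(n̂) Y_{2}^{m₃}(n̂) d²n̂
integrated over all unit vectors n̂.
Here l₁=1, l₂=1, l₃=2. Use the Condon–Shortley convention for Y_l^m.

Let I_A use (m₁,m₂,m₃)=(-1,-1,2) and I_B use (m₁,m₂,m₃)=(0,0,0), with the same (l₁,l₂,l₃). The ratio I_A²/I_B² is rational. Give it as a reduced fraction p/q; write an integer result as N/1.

3/2

Same 1,1,2: normalisation and zero-m 3j drop out of the ratio.
A: Δ: 0! 2! 2! / 5! → 1/30; sum: t=0:+1/4 = 1/4; 3j²(1 1 2; -1 -1 2) = Δ·Π!·Σ² = 1/5  (sign +1)
B: Δ: 0! 2! 2! / 5! → 1/30; sum: t=0:+1/1 = 1/1; 3j²(1 1 2; 0 0 0) = Δ·Π!·Σ² = 2/15  (sign +1)
I_A²/I_B² = (1/5)/(2/15) = 3/2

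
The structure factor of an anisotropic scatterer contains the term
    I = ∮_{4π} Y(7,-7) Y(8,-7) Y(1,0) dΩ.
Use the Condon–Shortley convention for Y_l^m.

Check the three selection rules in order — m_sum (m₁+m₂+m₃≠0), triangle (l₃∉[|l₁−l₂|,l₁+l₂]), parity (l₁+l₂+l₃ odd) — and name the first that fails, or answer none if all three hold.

azimuthal sum: -7 − 7 + 0 = -14  ✗
1 ≤ 1 ≤ 15 (triangle on l)
L = 7 + 8 + 1 = 16 (even)

m_sum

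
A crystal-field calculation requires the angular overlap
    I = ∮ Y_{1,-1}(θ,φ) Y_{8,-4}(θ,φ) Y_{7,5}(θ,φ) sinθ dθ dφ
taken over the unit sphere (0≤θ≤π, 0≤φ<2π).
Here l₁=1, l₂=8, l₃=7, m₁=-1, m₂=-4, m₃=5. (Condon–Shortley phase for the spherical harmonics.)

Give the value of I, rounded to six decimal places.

m-sum 0 ✓  L=16 even ✓  7≤7≤9 ✓
Π(2lᵢ+1) = 3×17×15 = 765
triangle coeff Δ(1,8,7) = 1/2040
Σ_t [1,1]: t=1:−1/25401600 = -1/25401600
(3j)²=8/255 [(1 8 7; 0 0 0)], sign=+1
Σ_t [2,2]: t=2:+1/1916006400 = 1/1916006400
(3j)²=1/340 [(1 8 7; -1 -4 5)], sign=+1
⇒ 4πI² = 6/85
I = (+1)√(6/85/(4π)) = 0.07494820

0.074948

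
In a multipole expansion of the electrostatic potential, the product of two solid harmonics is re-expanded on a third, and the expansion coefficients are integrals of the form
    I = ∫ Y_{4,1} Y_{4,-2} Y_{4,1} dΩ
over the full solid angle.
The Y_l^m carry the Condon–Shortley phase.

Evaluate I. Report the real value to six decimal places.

0.144370

Rules hold: Σm=0, L=12 even, 0≤4≤8.
N = 9·9·9 = 729
Δ = 4!·4!·4!/13! = 1/450450
Racah Σ t=0..4: t=0:+1/13824 t=1:−1/216 t=2:+1/64 t=3:−1/216 t=4:+1/13824 = 5/768
⇒ 3j(4 4 4; 0 0 0)² = 18/1001, sgn +1
Racah Σ t=0..2: t=0:+1/576 t=1:−1/144 t=2:+1/576 = -1/288
⇒ 3j(4 4 4; 1 -2 1)² = 20/1001, sgn +1
4πI² = N·(3j₀)²·(3jₘ)² = 262440/1002001
I = +1·√(0.261916/4π) = 0.14436968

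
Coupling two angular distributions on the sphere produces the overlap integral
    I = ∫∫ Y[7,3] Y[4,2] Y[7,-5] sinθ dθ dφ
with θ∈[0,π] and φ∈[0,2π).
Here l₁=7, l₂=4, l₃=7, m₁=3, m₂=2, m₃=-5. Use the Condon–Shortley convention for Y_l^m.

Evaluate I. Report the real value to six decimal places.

-0.100310

Checks pass: Σm=0; 18 even; l₃=7∈[3,11].
(2·7+1)(2·4+1)(2·7+1) = 2025
Δ: 4! 10! 4! / 19! → 1/58198140
sum: t=0:+1/17418240 t=1:−1/622080 t=2:+1/230400 t=3:−1/622080 t=4:+1/17418240 = 1/806400
3j²(7 4 7; 0 0 0) = Δ·Π!·Σ² = 2268/230945  (sign -1)
sum: t=2:+1/7741440 t=3:−1/13063680 t=4:+1/348364800 = 29/522547200
3j²(7 4 7; 3 2 -5) = Δ·Π!·Σ² = 1682/264537  (sign +1)
combine: 4πI² = 2025·2268/230945·1682/264537 = 24523560/193947611
take √, sign -1: I = -0.10031009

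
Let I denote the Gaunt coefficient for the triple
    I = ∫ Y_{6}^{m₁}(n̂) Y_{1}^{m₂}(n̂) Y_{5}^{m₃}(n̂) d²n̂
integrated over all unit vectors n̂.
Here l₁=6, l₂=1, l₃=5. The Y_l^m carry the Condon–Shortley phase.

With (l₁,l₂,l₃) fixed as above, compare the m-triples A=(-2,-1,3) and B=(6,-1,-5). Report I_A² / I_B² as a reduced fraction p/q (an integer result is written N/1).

Shared (l₁,l₂,l₃)=(6,1,5): N and (l;000)² cancel in I_A²/I_B².
A: Δ = 2!·10!·0!/13! = 1/858; Racah Σ t=0..0: t=0:+1/161280 = 1/161280; ⇒ 3j(6 1 5; -2 -1 3)² = 1/143, sgn +1
B: Δ = 2!·10!·0!/13! = 1/858; Racah Σ t=0..0: t=0:+1/7257600 = 1/7257600; ⇒ 3j(6 1 5; 6 -1 -5)² = 1/13, sgn +1
I_A²/I_B² = (1/143)/(1/13) = 1/11

1/11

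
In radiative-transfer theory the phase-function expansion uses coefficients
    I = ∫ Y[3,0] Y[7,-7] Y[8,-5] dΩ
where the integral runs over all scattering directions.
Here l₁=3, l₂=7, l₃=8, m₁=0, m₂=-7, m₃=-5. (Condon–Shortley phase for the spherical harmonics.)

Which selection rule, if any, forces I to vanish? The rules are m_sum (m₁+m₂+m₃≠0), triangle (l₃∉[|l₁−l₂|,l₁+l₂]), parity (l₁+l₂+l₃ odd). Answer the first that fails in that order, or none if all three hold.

m_sum

Σmᵢ = -12  ✗
l₃∈[|l₁−l₂|,l₁+l₂]=[4,10], have l₃=8
Σlᵢ = 18 ⇒ even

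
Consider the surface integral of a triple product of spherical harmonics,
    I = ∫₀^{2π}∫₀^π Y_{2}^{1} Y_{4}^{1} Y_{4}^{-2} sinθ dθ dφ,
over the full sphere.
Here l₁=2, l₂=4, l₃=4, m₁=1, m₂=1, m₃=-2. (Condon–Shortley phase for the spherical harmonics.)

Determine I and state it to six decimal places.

0.127700

m-sum 0 ✓  L=10 even ✓  2≤4≤6 ✓
Π(2lᵢ+1) = 5×9×9 = 405
triangle coeff Δ(2,4,4) = 1/13860
Σ_t [0,2]: t=0:+1/192 t=1:−1/36 t=2:+1/192 = -5/288
(3j)²=20/693 [(2 4 4; 0 0 0)], sign=-1
Σ_t [0,1]: t=0:+1/240 t=1:−1/96 = -1/160
(3j)²=27/1540 [(2 4 4; 1 1 -2)], sign=-1
⇒ 4πI² = 1215/5929
I = (+1)√(1215/5929/(4π)) = 0.12770047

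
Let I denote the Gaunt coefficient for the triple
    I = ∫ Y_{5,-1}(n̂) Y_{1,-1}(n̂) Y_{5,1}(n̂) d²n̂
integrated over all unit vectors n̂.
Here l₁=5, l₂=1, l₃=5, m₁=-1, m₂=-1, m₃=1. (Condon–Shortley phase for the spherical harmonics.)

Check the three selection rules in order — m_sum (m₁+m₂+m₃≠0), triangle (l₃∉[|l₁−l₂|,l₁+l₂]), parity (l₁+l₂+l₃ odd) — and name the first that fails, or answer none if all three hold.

m_sum

azimuthal sum: -1 − 1 + 1 = -1  ✗
4 ≤ 5 ≤ 6 (triangle on l)
L = 5 + 1 + 5 = 11 (odd)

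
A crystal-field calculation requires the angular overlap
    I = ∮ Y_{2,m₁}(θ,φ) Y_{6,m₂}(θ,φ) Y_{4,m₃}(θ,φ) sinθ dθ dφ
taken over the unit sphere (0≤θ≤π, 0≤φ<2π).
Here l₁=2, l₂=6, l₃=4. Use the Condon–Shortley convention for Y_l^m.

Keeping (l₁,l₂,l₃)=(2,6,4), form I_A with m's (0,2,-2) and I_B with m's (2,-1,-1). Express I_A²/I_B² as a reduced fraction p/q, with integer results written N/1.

Same 2,6,4: normalisation and zero-m 3j drop out of the ratio.
A: Δ: 4! 0! 8! / 13! → 1/6435; sum: t=2:+1/5760 = 1/5760; 3j²(2 6 4; 0 2 -2) = Δ·Π!·Σ² = 56/2145  (sign +1)
B: Δ: 4! 0! 8! / 13! → 1/6435; sum: t=0:+1/17280 = 1/17280; 3j²(2 6 4; 2 -1 -1) = Δ·Π!·Σ² = 7/1287  (sign -1)
I_A²/I_B² = (56/2145)/(7/1287) = 24/5

24/5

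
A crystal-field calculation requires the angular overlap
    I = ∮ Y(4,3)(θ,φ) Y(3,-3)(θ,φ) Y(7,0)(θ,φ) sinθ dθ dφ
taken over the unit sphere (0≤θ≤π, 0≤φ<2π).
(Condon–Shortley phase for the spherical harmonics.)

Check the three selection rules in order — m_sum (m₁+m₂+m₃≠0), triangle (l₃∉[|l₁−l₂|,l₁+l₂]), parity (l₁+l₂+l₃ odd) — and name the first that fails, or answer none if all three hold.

Σmᵢ = 0  ✓
l₃∈[|l₁−l₂|,l₁+l₂]=[1,7], have l₃=7  ✓
Σlᵢ = 14 ⇒ even  ✓

none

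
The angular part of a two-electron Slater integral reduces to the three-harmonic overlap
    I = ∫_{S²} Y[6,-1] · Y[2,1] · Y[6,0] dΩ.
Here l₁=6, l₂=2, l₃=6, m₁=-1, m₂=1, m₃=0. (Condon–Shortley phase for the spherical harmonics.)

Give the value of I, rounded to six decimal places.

Rules hold: Σm=0, L=14 even, 4≤6≤8.
N = 13·5·13 = 845
Δ = 2!·10!·2!/15! = 1/90090
Racah Σ t=0..2: t=0:+1/69120 t=1:−1/14400 t=2:+1/69120 = -7/172800
⇒ 3j(6 2 6; 0 0 0)² = 14/715, sgn -1
Racah Σ t=1..2: t=1:−1/34560 t=2:+1/28800 = 1/172800
⇒ 3j(6 2 6; -1 1 0)² = 1/1430, sgn +1
4πI² = N·(3j₀)²·(3jₘ)² = 7/605
I = -1·√(0.0115702/4π) = -0.03034355

-0.030344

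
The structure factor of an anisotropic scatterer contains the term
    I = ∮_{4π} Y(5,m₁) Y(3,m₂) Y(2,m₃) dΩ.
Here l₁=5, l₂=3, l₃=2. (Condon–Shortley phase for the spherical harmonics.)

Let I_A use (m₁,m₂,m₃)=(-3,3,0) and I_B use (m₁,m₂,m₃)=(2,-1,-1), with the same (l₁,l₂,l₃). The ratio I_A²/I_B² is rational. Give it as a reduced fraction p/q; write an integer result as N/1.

4/15

l's match ⇒ only the (l;m) 3-j factors differ between A and B.
A: triangle coeff Δ(5,3,2) = 1/2310; Σ_t [6,6]: t=6:+1/2880 = 1/2880; (3j)²=2/165 [(5 3 2; -3 3 0)], sign=+1
B: triangle coeff Δ(5,3,2) = 1/2310; Σ_t [2,2]: t=2:+1/288 = 1/288; (3j)²=1/22 [(5 3 2; 2 -1 -1)], sign=-1
I_A²/I_B² = (2/165)/(1/22) = 4/15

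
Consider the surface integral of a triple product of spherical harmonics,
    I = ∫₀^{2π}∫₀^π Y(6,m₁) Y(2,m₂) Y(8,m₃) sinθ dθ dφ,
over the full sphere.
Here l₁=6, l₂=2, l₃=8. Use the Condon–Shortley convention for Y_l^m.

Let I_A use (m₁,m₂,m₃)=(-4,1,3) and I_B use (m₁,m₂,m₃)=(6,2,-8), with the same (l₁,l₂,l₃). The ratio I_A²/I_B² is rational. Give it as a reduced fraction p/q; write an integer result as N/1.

11/182

l's match ⇒ only the (l;m) 3-j factors differ between A and B.
A: triangle coeff Δ(6,2,8) = 1/30940; Σ_t [0,0]: t=0:+1/43545600 = 1/43545600; (3j)²=11/3094 [(6 2 8; -4 1 3)], sign=-1
B: triangle coeff Δ(6,2,8) = 1/30940; Σ_t [0,0]: t=0:+1/11496038400 = 1/11496038400; (3j)²=1/17 [(6 2 8; 6 2 -8)], sign=+1
I_A²/I_B² = (11/3094)/(1/17) = 11/182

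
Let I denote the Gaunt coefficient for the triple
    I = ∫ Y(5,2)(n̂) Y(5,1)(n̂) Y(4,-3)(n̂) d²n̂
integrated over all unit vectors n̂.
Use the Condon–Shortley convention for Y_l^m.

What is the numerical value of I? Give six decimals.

-0.048522

Checks pass: Σm=0; 14 even; l₃=4∈[0,10].
(2·5+1)(2·5+1)(2·4+1) = 1089
Δ: 6! 4! 4! / 15! → 1/3153150
sum: t=1:−1/69120 t=2:+1/1728 t=3:−1/576 t=4:+1/1728 t=5:−1/69120 = -7/11520
3j²(5 5 4; 0 0 0) = Δ·Π!·Σ² = 2/143  (sign -1)
sum: t=2:+1/6912 t=3:−1/5184 = -1/20736
3j²(5 5 4; 2 1 -3) = Δ·Π!·Σ² = 5/2574  (sign +1)
combine: 4πI² = 1089·2/143·5/2574 = 5/169
take √, sign -1: I = -0.04852178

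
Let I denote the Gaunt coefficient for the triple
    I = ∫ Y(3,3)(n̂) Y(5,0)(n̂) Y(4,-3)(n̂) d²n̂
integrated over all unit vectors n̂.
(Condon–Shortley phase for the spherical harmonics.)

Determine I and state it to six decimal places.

m-sum 0 ✓  L=12 even ✓  2≤4≤8 ✓
Π(2lᵢ+1) = 7×11×9 = 693
triangle coeff Δ(3,5,4) = 1/180180
Σ_t [1,3]: t=1:−1/576 t=2:+1/144 t=3:−1/576 = 1/288
(3j)²=20/1001 [(3 5 4; 0 0 0)], sign=+1
Σ_t [0,0]: t=0:+1/5760 = 1/5760
(3j)²=5/572 [(3 5 4; 3 0 -3)], sign=-1
⇒ 4πI² = 225/1859
I = (-1)√(225/1859/(4π)) = -0.09814013

-0.098140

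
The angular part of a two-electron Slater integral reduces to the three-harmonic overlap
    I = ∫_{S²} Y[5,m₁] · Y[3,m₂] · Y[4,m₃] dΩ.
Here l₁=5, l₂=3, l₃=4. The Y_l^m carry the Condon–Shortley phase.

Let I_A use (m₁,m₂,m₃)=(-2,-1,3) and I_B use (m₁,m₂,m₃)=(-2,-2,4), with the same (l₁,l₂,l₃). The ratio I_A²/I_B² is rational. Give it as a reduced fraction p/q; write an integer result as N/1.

49/20

Same 5,3,4: normalisation and zero-m 3j drop out of the ratio.
A: Δ: 4! 6! 2! / 13! → 1/180180; sum: t=1:−1/4320 t=2:+1/960 = 7/8640; 3j²(5 3 4; -2 -1 3) = Δ·Π!·Σ² = 343/12870  (sign -1)
B: Δ: 4! 6! 2! / 13! → 1/180180; sum: t=1:−1/8640 = -1/8640; 3j²(5 3 4; -2 -2 4) = Δ·Π!·Σ² = 14/1287  (sign -1)
I_A²/I_B² = (343/12870)/(14/1287) = 49/20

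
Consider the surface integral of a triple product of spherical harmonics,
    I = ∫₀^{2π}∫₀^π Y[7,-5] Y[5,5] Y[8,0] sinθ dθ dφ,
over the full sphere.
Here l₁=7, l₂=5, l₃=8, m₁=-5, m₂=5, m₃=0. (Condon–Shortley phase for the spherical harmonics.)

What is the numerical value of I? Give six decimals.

0.078834

m-sum 0 ✓  L=20 even ✓  2≤8≤12 ✓
Π(2lᵢ+1) = 15×11×17 = 2805
triangle coeff Δ(7,5,8) = 1/814773960
Σ_t [0,4]: t=0:+1/87091200 t=1:−1/4976640 t=2:+1/2073600 t=3:−1/4976640 t=4:+1/87091200 = 1/9676800
(3j)²=360/46189 [(7 5 8; 0 0 0)], sign=+1
Σ_t [4,4]: t=4:+1/1393459200 = 1/1393459200
(3j)²=15/4199 [(7 5 8; -5 5 0)], sign=+1
⇒ 4πI² = 81000/1037153
I = (+1)√(81000/1037153/(4π)) = 0.07883447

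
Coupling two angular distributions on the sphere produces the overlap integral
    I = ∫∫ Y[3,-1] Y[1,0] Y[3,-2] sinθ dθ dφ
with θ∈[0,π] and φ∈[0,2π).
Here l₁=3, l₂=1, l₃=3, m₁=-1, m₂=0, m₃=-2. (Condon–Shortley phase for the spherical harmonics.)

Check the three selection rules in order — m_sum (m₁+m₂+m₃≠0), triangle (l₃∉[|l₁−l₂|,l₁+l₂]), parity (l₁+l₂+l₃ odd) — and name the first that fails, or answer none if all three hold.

m_sum

Σmᵢ = -3  ✗
l₃∈[|l₁−l₂|,l₁+l₂]=[2,4], have l₃=3
Σlᵢ = 7 ⇒ odd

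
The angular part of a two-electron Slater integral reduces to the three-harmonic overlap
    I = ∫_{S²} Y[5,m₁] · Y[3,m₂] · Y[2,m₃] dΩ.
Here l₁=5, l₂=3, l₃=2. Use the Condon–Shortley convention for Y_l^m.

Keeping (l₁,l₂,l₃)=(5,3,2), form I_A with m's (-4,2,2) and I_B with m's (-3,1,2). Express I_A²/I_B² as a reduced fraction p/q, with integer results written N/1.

Shared (l₁,l₂,l₃)=(5,3,2): N and (l;000)² cancel in I_A²/I_B².
A: Δ = 6!·4!·0!/11! = 1/2310; Racah Σ t=5..5: t=5:−1/2880 = -1/2880; ⇒ 3j(5 3 2; -4 2 2)² = 3/55, sgn -1
B: Δ = 6!·4!·0!/11! = 1/2310; Racah Σ t=4..4: t=4:+1/1152 = 1/1152; ⇒ 3j(5 3 2; -3 1 2)² = 1/33, sgn +1
I_A²/I_B² = (3/55)/(1/33) = 9/5

9/5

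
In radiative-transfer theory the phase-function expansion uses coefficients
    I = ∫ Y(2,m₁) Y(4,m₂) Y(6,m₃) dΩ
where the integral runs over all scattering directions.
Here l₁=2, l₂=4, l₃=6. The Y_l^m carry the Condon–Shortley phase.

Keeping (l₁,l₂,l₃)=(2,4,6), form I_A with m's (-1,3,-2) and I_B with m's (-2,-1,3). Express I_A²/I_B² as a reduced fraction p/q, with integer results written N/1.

Shared (l₁,l₂,l₃)=(2,4,6): N and (l;000)² cancel in I_A²/I_B².
A: Δ = 0!·4!·8!/13! = 1/6435; Racah Σ t=0..0: t=0:+1/30240 = 1/30240; ⇒ 3j(2 4 6; -1 3 -2)² = 32/6435, sgn +1
B: Δ = 0!·4!·8!/13! = 1/6435; Racah Σ t=0..0: t=0:+1/17280 = 1/17280; ⇒ 3j(2 4 6; -2 -1 3)² = 14/715, sgn -1
I_A²/I_B² = (32/6435)/(14/715) = 16/63

16/63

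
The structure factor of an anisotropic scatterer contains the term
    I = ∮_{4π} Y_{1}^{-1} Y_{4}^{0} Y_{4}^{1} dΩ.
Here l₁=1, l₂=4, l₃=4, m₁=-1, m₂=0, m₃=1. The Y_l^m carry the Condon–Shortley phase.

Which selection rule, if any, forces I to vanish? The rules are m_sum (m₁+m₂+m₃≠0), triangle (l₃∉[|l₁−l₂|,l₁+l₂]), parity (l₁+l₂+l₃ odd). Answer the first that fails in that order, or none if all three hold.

Σmᵢ = 0  ✓
l₃∈[|l₁−l₂|,l₁+l₂]=[3,5], have l₃=4  ✓
Σlᵢ = 9 ⇒ odd  ✗

parity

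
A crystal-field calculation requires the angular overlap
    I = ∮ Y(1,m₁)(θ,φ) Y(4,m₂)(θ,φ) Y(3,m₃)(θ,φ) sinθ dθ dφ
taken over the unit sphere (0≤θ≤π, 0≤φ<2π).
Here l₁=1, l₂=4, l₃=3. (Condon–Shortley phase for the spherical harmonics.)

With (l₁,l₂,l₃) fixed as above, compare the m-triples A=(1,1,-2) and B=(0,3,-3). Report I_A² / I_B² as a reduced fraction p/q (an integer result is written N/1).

3/7

Same 1,4,3: normalisation and zero-m 3j drop out of the ratio.
A: Δ: 2! 0! 6! / 9! → 1/252; sum: t=0:+1/240 = 1/240; 3j²(1 4 3; 1 1 -2) = Δ·Π!·Σ² = 1/84  (sign -1)
B: Δ: 2! 0! 6! / 9! → 1/252; sum: t=1:−1/720 = -1/720; 3j²(1 4 3; 0 3 -3) = Δ·Π!·Σ² = 1/36  (sign -1)
I_A²/I_B² = (1/84)/(1/36) = 3/7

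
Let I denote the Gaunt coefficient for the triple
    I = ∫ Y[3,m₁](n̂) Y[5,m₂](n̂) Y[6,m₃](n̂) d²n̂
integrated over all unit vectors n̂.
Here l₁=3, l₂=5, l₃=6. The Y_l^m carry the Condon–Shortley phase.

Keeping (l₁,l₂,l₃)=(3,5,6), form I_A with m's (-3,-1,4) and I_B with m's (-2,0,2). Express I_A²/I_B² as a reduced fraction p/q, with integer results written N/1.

l's match ⇒ only the (l;m) 3-j factors differ between A and B.
A: triangle coeff Δ(3,5,6) = 1/675675; Σ_t [2,2]: t=2:+1/69120 = 1/69120; (3j)²=4/143 [(3 5 6; -3 -1 4)], sign=+1
B: triangle coeff Δ(3,5,6) = 1/675675; Σ_t [1,2]: t=1:−1/13824 t=2:+1/8640 = 1/23040; (3j)²=2/429 [(3 5 6; -2 0 2)], sign=+1
I_A²/I_B² = (4/143)/(2/429) = 6/1

6/1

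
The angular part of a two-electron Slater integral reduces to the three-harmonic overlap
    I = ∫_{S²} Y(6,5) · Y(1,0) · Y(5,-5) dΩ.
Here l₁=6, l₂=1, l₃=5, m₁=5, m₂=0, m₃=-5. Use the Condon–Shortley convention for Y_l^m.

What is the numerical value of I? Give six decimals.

-0.135514

m-sum 0 ✓  L=12 even ✓  5≤5≤7 ✓
Π(2lᵢ+1) = 13×3×11 = 429
triangle coeff Δ(6,1,5) = 1/858
Σ_t [1,1]: t=1:−1/14400 = -1/14400
(3j)²=6/143 [(6 1 5; 0 0 0)], sign=+1
Σ_t [1,1]: t=1:−1/3628800 = -1/3628800
(3j)²=1/78 [(6 1 5; 5 0 -5)], sign=-1
⇒ 4πI² = 3/13
I = (-1)√(3/13/(4π)) = -0.13551395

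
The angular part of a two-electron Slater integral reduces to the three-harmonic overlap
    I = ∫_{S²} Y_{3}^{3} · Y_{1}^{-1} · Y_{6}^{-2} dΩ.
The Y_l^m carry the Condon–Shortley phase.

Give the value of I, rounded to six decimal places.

|3−1|≤6≤3+1 violated ⇒ I = 0

0.000000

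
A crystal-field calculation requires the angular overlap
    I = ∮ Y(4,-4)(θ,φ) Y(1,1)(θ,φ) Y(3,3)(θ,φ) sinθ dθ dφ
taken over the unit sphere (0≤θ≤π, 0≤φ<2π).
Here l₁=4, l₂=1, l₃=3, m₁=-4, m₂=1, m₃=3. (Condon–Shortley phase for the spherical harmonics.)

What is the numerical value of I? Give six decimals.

0.325735

Rules hold: Σm=0, L=8 even, 3≤3≤5.
N = 9·3·7 = 189
Δ = 2!·6!·0!/9! = 1/252
Racah Σ t=1..1: t=1:−1/36 = -1/36
⇒ 3j(4 1 3; 0 0 0)² = 4/63, sgn +1
Racah Σ t=2..2: t=2:+1/1440 = 1/1440
⇒ 3j(4 1 3; -4 1 3)² = 1/9, sgn +1
4πI² = N·(3j₀)²·(3jₘ)² = 4/3
I = +1·√(1.33333/4π) = 0.32573501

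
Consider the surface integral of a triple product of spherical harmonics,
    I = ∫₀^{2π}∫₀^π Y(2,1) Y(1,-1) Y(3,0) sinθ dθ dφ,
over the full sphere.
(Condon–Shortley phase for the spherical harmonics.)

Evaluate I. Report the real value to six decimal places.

Checks pass: Σm=0; 6 even; l₃=3∈[1,3].
(2·2+1)(2·1+1)(2·3+1) = 105
Δ: 0! 4! 2! / 7! → 1/105
sum: t=0:+1/4 = 1/4
3j²(2 1 3; 0 0 0) = Δ·Π!·Σ² = 3/35  (sign -1)
sum: t=0:+1/12 = 1/12
3j²(2 1 3; 1 -1 0) = Δ·Π!·Σ² = 1/35  (sign -1)
combine: 4πI² = 105·3/35·1/35 = 9/35
take √, sign +1: I = 0.14304817

0.143048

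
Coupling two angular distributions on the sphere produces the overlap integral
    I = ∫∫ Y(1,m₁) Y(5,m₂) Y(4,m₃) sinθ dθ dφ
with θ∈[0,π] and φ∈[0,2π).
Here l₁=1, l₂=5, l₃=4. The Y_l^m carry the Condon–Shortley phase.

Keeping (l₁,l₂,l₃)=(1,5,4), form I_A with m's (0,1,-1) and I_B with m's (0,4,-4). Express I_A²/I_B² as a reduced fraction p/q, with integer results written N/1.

8/3

Same 1,5,4: normalisation and zero-m 3j drop out of the ratio.
A: Δ: 2! 0! 8! / 11! → 1/495; sum: t=1:−1/720 = -1/720; 3j²(1 5 4; 0 1 -1) = Δ·Π!·Σ² = 8/165  (sign +1)
B: Δ: 2! 0! 8! / 11! → 1/495; sum: t=1:−1/40320 = -1/40320; 3j²(1 5 4; 0 4 -4) = Δ·Π!·Σ² = 1/55  (sign -1)
I_A²/I_B² = (8/165)/(1/55) = 8/3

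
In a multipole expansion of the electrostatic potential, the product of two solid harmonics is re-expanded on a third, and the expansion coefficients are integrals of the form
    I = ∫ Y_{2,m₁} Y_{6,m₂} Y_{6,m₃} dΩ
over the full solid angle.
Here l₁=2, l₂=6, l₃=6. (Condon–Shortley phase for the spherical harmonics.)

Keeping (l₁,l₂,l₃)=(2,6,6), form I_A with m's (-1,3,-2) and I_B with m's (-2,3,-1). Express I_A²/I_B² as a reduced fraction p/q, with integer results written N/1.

l's match ⇒ only the (l;m) 3-j factors differ between A and B.
A: triangle coeff Δ(2,6,6) = 1/90090; Σ_t [1,2]: t=1:−1/161280 t=2:+1/60480 = 1/96768; (3j)²=15/1001 [(2 6 6; -1 3 -2)], sign=+1
B: triangle coeff Δ(2,6,6) = 1/90090; Σ_t [2,2]: t=2:+1/120960 = 1/120960; (3j)²=24/1001 [(2 6 6; -2 3 -1)], sign=-1
I_A²/I_B² = (15/1001)/(24/1001) = 5/8

5/8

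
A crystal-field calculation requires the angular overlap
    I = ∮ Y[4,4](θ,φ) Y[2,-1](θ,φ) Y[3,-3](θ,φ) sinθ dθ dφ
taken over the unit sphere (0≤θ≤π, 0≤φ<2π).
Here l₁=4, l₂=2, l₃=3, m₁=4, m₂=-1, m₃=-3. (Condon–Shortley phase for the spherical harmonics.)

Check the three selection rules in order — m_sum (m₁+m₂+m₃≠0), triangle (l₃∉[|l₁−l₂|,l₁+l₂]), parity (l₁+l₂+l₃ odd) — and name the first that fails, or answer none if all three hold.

Σmᵢ = 0  ✓
l₃∈[|l₁−l₂|,l₁+l₂]=[2,6], have l₃=3  ✓
Σlᵢ = 9 ⇒ odd  ✗

parity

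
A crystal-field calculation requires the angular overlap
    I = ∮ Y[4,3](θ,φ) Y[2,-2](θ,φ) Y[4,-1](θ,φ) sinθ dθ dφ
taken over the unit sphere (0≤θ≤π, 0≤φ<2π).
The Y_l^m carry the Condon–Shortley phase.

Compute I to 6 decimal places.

0.159270

m-sum 0 ✓  L=10 even ✓  2≤4≤6 ✓
Π(2lᵢ+1) = 9×5×9 = 405
triangle coeff Δ(4,2,4) = 1/13860
Σ_t [0,2]: t=0:+1/192 t=1:−1/36 t=2:+1/192 = -5/288
(3j)²=20/693 [(4 2 4; 0 0 0)], sign=-1
Σ_t [0,0]: t=0:+1/480 = 1/480
(3j)²=3/110 [(4 2 4; 3 -2 -1)], sign=-1
⇒ 4πI² = 270/847
I = (+1)√(270/847/(4π)) = 0.15927046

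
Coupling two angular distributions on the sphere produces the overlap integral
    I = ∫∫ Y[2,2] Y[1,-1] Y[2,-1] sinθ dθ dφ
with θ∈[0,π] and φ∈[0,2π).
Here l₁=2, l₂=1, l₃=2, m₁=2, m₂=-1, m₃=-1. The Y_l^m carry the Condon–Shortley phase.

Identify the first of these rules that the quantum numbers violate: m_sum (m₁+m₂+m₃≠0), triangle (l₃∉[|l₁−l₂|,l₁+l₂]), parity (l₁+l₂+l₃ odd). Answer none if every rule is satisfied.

Σmᵢ = 0  ✓
l₃∈[|l₁−l₂|,l₁+l₂]=[1,3], have l₃=2  ✓
Σlᵢ = 5 ⇒ odd  ✗

parity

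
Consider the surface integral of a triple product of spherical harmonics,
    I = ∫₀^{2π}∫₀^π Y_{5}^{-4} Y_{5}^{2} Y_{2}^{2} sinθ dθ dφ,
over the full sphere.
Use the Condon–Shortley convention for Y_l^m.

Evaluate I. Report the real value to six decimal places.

-0.137240

m-sum 0 ✓  L=12 even ✓  0≤2≤10 ✓
Π(2lᵢ+1) = 11×11×5 = 605
triangle coeff Δ(5,5,2) = 1/38610
Σ_t [3,5]: t=3:−1/2880 t=4:+1/576 t=5:−1/2880 = 1/960
(3j)²=10/429 [(5 5 2; 0 0 0)], sign=+1
Σ_t [7,7]: t=7:−1/20160 = -1/20160
(3j)²=12/715 [(5 5 2; -4 2 2)], sign=-1
⇒ 4πI² = 40/169
I = (-1)√(40/169/(4π)) = -0.13724032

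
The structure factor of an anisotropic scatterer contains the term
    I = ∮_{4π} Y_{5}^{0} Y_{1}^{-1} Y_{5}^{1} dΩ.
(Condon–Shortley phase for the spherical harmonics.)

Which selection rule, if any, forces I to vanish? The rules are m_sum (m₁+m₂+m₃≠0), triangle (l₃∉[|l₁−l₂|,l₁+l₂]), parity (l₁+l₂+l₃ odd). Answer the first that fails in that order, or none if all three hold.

parity

m₁+m₂+m₃ = 0 − 1 + 1 = 0  ✓
triangle: |5−1|=4 ≤ l₃=5 ≤ 5+1=6  ✓
parity: l₁+l₂+l₃ = 11 is odd  ✗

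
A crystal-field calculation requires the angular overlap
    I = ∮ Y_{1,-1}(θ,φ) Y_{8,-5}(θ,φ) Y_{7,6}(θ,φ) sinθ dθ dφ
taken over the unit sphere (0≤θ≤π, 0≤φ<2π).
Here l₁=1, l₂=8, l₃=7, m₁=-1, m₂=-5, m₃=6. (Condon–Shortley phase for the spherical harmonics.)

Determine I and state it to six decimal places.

-0.052996

m-sum 0 ✓  L=16 even ✓  7≤7≤9 ✓
Π(2lᵢ+1) = 3×17×15 = 765
triangle coeff Δ(1,8,7) = 1/2040
Σ_t [1,1]: t=1:−1/25401600 = -1/25401600
(3j)²=8/255 [(1 8 7; 0 0 0)], sign=+1
Σ_t [2,2]: t=2:+1/12454041600 = 1/12454041600
(3j)²=1/680 [(1 8 7; -1 -5 6)], sign=-1
⇒ 4πI² = 3/85
I = (-1)√(3/85/(4π)) = -0.05299638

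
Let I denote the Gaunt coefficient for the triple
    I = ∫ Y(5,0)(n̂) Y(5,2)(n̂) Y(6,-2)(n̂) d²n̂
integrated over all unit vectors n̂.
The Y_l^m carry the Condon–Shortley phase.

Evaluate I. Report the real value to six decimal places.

Rules hold: Σm=0, L=16 even, 0≤6≤10.
N = 11·11·13 = 1573
Δ = 4!·6!·6!/17! = 1/28588560
Racah Σ t=0..4: t=0:+1/345600 t=1:−1/13824 t=2:+1/5184 t=3:−1/13824 t=4:+1/345600 = 7/129600
⇒ 3j(5 5 6; 0 0 0)² = 80/7293, sgn +1
Racah Σ t=1..4: t=1:−1/207360 t=2:+1/17280 t=3:−1/13824 t=4:+1/103680 = -1/103680
⇒ 3j(5 5 6; 0 2 -2)² = 10/7293, sgn -1
4πI² = N·(3j₀)²·(3jₘ)² = 800/33813
I = -1·√(0.0236595/4π) = -0.04339086

-0.043391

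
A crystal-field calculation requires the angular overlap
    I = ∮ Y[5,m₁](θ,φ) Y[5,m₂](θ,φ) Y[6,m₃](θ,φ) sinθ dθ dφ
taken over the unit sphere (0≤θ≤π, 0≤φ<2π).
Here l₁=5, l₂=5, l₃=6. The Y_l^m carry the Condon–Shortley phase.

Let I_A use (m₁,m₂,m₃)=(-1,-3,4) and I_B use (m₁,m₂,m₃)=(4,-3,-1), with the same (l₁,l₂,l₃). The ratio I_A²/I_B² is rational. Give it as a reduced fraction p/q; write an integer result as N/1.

169/847

Shared (l₁,l₂,l₃)=(5,5,6): N and (l;000)² cancel in I_A²/I_B².
A: Δ = 4!·6!·6!/17! = 1/28588560; Racah Σ t=0..2: t=0:+1/829440 t=1:−1/86400 t=2:+1/138240 = -13/4147200; ⇒ 3j(5 5 6; -1 -3 4)² = 13/3740, sgn -1
B: Δ = 4!·6!·6!/17! = 1/28588560; Racah Σ t=0..1: t=0:+1/138240 t=1:−1/518400 = 11/2073600; ⇒ 3j(5 5 6; 4 -3 -1)² = 77/4420, sgn -1
I_A²/I_B² = (13/3740)/(77/4420) = 169/847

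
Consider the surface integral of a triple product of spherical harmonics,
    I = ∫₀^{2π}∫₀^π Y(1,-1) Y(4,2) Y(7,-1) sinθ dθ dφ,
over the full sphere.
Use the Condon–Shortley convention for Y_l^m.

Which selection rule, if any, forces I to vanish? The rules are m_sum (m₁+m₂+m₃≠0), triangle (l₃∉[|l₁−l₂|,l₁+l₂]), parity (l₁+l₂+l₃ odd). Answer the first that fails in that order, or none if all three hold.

triangle

Σmᵢ = 0  ✓
l₃∈[|l₁−l₂|,l₁+l₂]=[3,5], have l₃=7  ✗
Σlᵢ = 12 ⇒ even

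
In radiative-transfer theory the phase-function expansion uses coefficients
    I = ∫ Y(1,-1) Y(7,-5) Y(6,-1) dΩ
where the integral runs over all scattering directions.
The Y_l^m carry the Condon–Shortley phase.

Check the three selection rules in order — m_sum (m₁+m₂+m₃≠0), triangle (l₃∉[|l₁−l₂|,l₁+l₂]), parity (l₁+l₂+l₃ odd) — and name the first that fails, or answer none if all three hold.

azimuthal sum: -1 − 5 − 1 = -7  ✗
6 ≤ 6 ≤ 8 (triangle on l)
L = 1 + 7 + 6 = 14 (even)

m_sum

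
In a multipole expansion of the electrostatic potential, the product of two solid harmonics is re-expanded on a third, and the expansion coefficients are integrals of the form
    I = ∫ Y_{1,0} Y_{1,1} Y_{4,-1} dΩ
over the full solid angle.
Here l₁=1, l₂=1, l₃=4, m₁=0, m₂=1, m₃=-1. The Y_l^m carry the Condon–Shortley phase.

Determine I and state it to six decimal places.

|1−1|≤4≤1+1 violated ⇒ I = 0

0.000000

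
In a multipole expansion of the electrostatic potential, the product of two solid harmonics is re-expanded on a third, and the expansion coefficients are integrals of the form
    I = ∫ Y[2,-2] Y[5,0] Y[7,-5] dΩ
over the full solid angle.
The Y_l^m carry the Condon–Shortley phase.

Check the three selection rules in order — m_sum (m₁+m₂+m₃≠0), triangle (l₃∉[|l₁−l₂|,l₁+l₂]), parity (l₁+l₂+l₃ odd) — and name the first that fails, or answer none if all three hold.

m₁+m₂+m₃ = -2 + 0 − 5 = -7  ✗
triangle: |2−5|=3 ≤ l₃=7 ≤ 2+5=7
parity: l₁+l₂+l₃ = 14 is even

m_sum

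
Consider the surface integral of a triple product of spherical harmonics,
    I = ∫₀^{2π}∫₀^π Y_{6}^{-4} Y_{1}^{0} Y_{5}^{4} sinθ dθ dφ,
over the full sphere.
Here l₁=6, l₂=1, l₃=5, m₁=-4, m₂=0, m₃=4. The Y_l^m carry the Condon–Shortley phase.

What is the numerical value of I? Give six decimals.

0.182727

Checks pass: Σm=0; 12 even; l₃=5∈[5,7].
(2·6+1)(2·1+1)(2·5+1) = 429
Δ: 2! 10! 0! / 13! → 1/858
sum: t=1:−1/14400 = -1/14400
3j²(6 1 5; 0 0 0) = Δ·Π!·Σ² = 6/143  (sign +1)
sum: t=1:−1/362880 = -1/362880
3j²(6 1 5; -4 0 4) = Δ·Π!·Σ² = 10/429  (sign +1)
combine: 4πI² = 429·6/143·10/429 = 60/143
take √, sign +1: I = 0.18272698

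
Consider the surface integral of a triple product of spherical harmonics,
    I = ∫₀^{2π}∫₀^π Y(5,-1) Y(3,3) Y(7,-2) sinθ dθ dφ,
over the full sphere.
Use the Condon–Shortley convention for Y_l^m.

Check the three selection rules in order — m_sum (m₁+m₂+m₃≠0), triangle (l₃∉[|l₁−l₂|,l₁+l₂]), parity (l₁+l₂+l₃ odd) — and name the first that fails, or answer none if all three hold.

parity

azimuthal sum: -1 + 3 − 2 = 0  ✓
2 ≤ 7 ≤ 8 (triangle on l)  ✓
L = 5 + 3 + 7 = 15 (odd)  ✗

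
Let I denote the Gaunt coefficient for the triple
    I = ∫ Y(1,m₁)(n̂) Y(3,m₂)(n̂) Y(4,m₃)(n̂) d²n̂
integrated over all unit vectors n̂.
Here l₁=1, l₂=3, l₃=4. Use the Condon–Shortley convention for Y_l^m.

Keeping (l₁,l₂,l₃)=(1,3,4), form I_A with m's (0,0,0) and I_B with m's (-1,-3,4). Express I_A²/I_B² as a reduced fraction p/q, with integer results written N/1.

4/7

Shared (l₁,l₂,l₃)=(1,3,4): N and (l;000)² cancel in I_A²/I_B².
A: Δ = 0!·2!·6!/9! = 1/252; Racah Σ t=0..0: t=0:+1/36 = 1/36; ⇒ 3j(1 3 4; 0 0 0)² = 4/63, sgn +1
B: Δ = 0!·2!·6!/9! = 1/252; Racah Σ t=0..0: t=0:+1/1440 = 1/1440; ⇒ 3j(1 3 4; -1 -3 4)² = 1/9, sgn +1
I_A²/I_B² = (4/63)/(1/9) = 4/7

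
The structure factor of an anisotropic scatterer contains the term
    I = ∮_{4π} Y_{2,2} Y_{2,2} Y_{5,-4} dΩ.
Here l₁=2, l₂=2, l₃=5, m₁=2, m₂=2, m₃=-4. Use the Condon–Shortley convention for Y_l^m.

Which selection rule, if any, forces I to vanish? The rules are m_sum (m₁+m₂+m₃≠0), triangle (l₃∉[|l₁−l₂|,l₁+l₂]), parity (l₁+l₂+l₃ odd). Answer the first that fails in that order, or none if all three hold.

triangle

Σmᵢ = 0  ✓
l₃∈[|l₁−l₂|,l₁+l₂]=[0,4], have l₃=5  ✗
Σlᵢ = 9 ⇒ odd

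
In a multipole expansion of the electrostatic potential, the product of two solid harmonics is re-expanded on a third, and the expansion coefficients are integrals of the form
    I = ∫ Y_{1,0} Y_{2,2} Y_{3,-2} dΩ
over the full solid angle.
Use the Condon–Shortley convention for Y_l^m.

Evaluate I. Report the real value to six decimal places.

Rules hold: Σm=0, L=6 even, 1≤3≤3.
N = 3·5·7 = 105
Δ = 0!·2!·4!/7! = 1/105
Racah Σ t=0..0: t=0:+1/4 = 1/4
⇒ 3j(1 2 3; 0 0 0)² = 3/35, sgn -1
Racah Σ t=0..0: t=0:+1/24 = 1/24
⇒ 3j(1 2 3; 0 2 -2)² = 1/21, sgn -1
4πI² = N·(3j₀)²·(3jₘ)² = 3/7
I = +1·√(0.428571/4π) = 0.18467439

0.184674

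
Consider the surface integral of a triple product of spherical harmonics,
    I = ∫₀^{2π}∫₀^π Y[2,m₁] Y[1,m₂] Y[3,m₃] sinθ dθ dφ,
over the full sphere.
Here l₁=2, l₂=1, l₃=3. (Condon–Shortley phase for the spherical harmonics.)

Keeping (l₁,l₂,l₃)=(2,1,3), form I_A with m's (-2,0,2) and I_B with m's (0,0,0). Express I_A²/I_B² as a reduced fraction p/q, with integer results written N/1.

l's match ⇒ only the (l;m) 3-j factors differ between A and B.
A: triangle coeff Δ(2,1,3) = 1/105; Σ_t [0,0]: t=0:+1/24 = 1/24; (3j)²=1/21 [(2 1 3; -2 0 2)], sign=-1
B: triangle coeff Δ(2,1,3) = 1/105; Σ_t [0,0]: t=0:+1/4 = 1/4; (3j)²=3/35 [(2 1 3; 0 0 0)], sign=-1
I_A²/I_B² = (1/21)/(3/35) = 5/9

5/9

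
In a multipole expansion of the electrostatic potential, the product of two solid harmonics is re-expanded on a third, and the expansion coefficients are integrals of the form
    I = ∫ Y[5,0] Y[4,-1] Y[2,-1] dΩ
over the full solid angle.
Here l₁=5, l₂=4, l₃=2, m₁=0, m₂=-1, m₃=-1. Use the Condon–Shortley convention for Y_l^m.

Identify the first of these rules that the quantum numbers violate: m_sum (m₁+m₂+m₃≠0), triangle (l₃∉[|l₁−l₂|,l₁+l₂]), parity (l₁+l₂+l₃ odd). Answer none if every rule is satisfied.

m_sum

Σmᵢ = -2  ✗
l₃∈[|l₁−l₂|,l₁+l₂]=[1,9], have l₃=2
Σlᵢ = 11 ⇒ odd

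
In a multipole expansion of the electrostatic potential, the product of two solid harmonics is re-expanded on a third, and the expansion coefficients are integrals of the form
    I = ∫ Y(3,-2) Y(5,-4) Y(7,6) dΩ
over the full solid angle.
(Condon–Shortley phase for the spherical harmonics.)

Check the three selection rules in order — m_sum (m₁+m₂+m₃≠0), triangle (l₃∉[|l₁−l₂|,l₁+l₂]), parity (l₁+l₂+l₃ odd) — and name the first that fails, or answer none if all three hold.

m₁+m₂+m₃ = -2 − 4 + 6 = 0  ✓
triangle: |3−5|=2 ≤ l₃=7 ≤ 3+5=8  ✓
parity: l₁+l₂+l₃ = 15 is odd  ✗

parity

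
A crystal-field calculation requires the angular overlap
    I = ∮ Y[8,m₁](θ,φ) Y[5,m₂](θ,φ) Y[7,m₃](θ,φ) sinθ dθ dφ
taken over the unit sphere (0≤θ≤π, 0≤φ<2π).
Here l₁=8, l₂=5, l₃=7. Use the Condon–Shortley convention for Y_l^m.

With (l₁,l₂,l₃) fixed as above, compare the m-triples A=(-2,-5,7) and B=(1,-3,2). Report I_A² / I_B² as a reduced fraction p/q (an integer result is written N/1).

143/324

Shared (l₁,l₂,l₃)=(8,5,7): N and (l;000)² cancel in I_A²/I_B².
A: Δ = 6!·10!·4!/21! = 1/814773960; Racah Σ t=0..0: t=0:+1/62705664000 = 1/62705664000; ⇒ 3j(8 5 7; -2 -5 7)² = 1/3876, sgn +1
B: Δ = 6!·10!·4!/21! = 1/814773960; Racah Σ t=0..2: t=0:+1/87091200 t=1:−1/12441600 t=2:+1/16588800 = -1/116121600; ⇒ 3j(8 5 7; 1 -3 2)² = 27/46189, sgn +1
I_A²/I_B² = (1/3876)/(27/46189) = 143/324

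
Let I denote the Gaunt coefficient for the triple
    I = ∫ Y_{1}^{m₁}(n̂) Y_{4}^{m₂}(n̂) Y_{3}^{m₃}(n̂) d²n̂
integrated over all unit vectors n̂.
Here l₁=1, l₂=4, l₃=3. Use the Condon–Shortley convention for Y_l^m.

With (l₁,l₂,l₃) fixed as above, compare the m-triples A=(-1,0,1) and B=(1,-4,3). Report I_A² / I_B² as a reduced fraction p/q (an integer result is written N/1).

Shared (l₁,l₂,l₃)=(1,4,3): N and (l;000)² cancel in I_A²/I_B².
A: Δ = 2!·0!·6!/9! = 1/252; Racah Σ t=2..2: t=2:+1/96 = 1/96; ⇒ 3j(1 4 3; -1 0 1)² = 1/42, sgn +1
B: Δ = 2!·0!·6!/9! = 1/252; Racah Σ t=0..0: t=0:+1/1440 = 1/1440; ⇒ 3j(1 4 3; 1 -4 3)² = 1/9, sgn +1
I_A²/I_B² = (1/42)/(1/9) = 3/14

3/14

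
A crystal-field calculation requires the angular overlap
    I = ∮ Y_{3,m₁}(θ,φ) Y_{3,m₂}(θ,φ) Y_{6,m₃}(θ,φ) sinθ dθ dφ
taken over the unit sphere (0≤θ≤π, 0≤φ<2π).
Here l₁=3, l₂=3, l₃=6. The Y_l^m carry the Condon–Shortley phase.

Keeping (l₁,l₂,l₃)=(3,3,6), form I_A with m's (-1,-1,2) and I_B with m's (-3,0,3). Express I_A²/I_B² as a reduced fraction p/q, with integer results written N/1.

Same 3,3,6: normalisation and zero-m 3j drop out of the ratio.
A: Δ: 0! 6! 6! / 13! → 1/12012; sum: t=0:+1/2304 = 1/2304; 3j²(3 3 6; -1 -1 2) = Δ·Π!·Σ² = 5/143  (sign +1)
B: Δ: 0! 6! 6! / 13! → 1/12012; sum: t=0:+1/25920 = 1/25920; 3j²(3 3 6; -3 0 3) = Δ·Π!·Σ² = 1/143  (sign -1)
I_A²/I_B² = (5/143)/(1/143) = 5/1

5/1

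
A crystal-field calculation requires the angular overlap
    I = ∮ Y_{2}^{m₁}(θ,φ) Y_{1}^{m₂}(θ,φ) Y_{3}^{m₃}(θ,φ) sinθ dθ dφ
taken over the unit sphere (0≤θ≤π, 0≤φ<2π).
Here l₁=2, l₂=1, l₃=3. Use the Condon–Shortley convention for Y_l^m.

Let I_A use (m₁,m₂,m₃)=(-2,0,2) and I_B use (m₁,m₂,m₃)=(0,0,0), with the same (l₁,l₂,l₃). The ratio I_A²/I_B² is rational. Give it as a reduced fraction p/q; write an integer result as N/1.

5/9

Same 2,1,3: normalisation and zero-m 3j drop out of the ratio.
A: Δ: 0! 4! 2! / 7! → 1/105; sum: t=0:+1/24 = 1/24; 3j²(2 1 3; -2 0 2) = Δ·Π!·Σ² = 1/21  (sign -1)
B: Δ: 0! 4! 2! / 7! → 1/105; sum: t=0:+1/4 = 1/4; 3j²(2 1 3; 0 0 0) = Δ·Π!·Σ² = 3/35  (sign -1)
I_A²/I_B² = (1/21)/(3/35) = 5/9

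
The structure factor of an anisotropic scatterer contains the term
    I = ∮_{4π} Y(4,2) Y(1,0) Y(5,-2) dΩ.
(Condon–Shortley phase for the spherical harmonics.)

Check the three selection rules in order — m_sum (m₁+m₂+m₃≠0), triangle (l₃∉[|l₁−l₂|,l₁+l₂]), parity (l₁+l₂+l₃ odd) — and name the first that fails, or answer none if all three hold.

none

Σmᵢ = 0  ✓
l₃∈[|l₁−l₂|,l₁+l₂]=[3,5], have l₃=5  ✓
Σlᵢ = 10 ⇒ even  ✓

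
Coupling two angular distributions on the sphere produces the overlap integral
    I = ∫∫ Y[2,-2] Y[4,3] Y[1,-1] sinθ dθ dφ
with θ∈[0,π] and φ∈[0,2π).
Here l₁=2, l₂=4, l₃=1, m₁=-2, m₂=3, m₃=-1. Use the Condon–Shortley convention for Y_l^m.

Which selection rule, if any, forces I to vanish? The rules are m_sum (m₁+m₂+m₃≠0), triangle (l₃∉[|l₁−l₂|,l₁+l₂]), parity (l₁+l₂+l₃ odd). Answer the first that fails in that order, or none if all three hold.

triangle

m₁+m₂+m₃ = -2 + 3 − 1 = 0  ✓
triangle: |2−4|=2 ≤ l₃=1 ≤ 2+4=6  ✗
parity: l₁+l₂+l₃ = 7 is odd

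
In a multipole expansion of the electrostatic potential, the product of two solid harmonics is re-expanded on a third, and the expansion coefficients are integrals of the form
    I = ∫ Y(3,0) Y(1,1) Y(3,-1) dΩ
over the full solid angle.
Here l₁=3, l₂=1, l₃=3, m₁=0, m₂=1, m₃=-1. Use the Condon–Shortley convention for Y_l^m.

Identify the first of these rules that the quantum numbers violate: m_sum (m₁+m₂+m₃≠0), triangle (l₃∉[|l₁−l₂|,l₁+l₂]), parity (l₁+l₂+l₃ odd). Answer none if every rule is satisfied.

Σmᵢ = 0  ✓
l₃∈[|l₁−l₂|,l₁+l₂]=[2,4], have l₃=3  ✓
Σlᵢ = 7 ⇒ odd  ✗

parity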